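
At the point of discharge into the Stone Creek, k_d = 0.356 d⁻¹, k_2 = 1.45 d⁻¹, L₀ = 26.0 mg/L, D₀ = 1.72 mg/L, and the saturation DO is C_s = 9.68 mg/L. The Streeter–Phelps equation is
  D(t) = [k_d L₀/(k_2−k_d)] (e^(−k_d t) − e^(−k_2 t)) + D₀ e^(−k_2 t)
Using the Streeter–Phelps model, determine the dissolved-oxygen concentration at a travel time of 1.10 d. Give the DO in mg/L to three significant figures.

DO ≈ 5.33 mg/L

k_d L₀/(k_2−k_d) = 0.356×26.0/(1.45−0.356) = 9.256/1.094 = 8.461 mg/L.
e^(−k_d t) = e^(−0.356×1.100) = 0.6760; e^(−k_2 t) = e^(−1.45×1.100) = 0.2029.
D = 8.461 × (0.6760 − 0.2029) + 1.72 × 0.2029 = 4.002 + 0.3490 = 4.351 mg/L.
DO = C_s − D = 9.68 − 4.351 = 5.329 mg/L.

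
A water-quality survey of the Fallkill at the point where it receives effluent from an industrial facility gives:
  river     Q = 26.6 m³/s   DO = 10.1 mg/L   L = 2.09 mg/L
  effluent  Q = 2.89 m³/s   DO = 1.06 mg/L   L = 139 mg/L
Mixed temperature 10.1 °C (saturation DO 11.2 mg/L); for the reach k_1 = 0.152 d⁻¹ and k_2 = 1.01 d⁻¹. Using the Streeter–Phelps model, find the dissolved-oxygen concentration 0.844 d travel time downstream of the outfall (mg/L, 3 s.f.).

DO ≈ 9.11 mg/L

Mixed DO = (26.6×10.1 + 2.89×1.06)/(26.6+2.89) = 271.7/29.49 = 9.214 mg/L.
Mixed L₀ = (26.6×2.09 + 2.89×139)/(29.49) = 457.3/29.49 = 15.51 mg/L.
Initial deficit D₀ = C_s − DO₀ = 11.2 − 9.214 = 1.986 mg/L.
D(0.844) = [0.152×15.51/(1.01−0.152)](e^(−0.152×0.844) − e^(−1.01×0.844)) + 1.986 e^(−1.01×0.844)
= 2.747 × (0.8796 − 0.4264) + 1.986 × 0.4264 = 2.092 mg/L.
DO = 11.2 − 2.092 = 9.108 mg/L.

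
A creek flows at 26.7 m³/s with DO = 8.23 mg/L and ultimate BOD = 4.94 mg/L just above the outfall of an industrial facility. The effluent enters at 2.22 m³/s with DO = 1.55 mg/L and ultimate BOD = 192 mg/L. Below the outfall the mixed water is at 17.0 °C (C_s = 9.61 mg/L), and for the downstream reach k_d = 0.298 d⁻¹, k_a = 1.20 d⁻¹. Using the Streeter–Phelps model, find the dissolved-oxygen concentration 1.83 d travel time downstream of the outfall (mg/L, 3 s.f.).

Mixed DO = (26.7×8.23 + 2.22×1.55)/(26.7+2.22) = 223.2/28.92 = 7.717 mg/L.
Mixed L₀ = (26.7×4.94 + 2.22×192)/(28.92) = 558.1/28.92 = 19.30 mg/L.
Initial deficit D₀ = C_s − DO₀ = 9.61 − 7.717 = 1.893 mg/L.
D(1.83) = [0.298×19.30/(1.20−0.298)](e^(−0.298×1.83) − e^(−1.20×1.83)) + 1.893 e^(−1.20×1.83)
= 6.376 × (0.5796 − 0.1112) + 1.893 × 0.1112 = 3.197 mg/L.
DO = 9.61 − 3.197 = 6.413 mg/L.

DO ≈ 6.41 mg/L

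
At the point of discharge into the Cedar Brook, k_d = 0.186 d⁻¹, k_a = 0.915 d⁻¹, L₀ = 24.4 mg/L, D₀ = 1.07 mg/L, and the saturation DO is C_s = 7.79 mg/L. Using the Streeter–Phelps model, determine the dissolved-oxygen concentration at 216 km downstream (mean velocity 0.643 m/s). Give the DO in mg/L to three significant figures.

DO ≈ 4.92 mg/L

Travel time t = x/v = 216 km / (0.643 m/s) = 216000 m / 0.643 m/s = 335900 s = 3.888 d.
k_d L₀/(k_a−k_d) = 0.186×24.4/(0.915−0.186) = 4.538/0.7290 = 6.226 mg/L.
e^(−k_d t) = e^(−0.186×3.888) = 0.4852; e^(−k_a t) = e^(−0.915×3.888) = 0.02851.
D = 6.226 × (0.4852 − 0.02851) + 1.07 × 0.02851 = 2.843 + 0.03050 = 2.874 mg/L.
DO = C_s − D = 7.79 − 2.874 = 4.916 mg/L.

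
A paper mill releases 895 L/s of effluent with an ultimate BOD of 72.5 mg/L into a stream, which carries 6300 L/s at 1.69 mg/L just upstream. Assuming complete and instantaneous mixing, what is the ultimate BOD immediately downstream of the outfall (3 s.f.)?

10.5 mg/L

Flow-weighted mixing: C = (Q_r C_r + Q_w C_w)/(Q_r + Q_w)
= (6300×1.69 + 895×72.5)/(6300 + 895) = 75530/7195 = 10.50 mg/L.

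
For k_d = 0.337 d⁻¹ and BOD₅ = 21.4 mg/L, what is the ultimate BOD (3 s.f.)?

L₀ ≈ 26.3 mg/L

BOD₅ = L₀(1 − e^(−5k_d)) ⇒ L₀ = BOD₅ / (1 − e^(−5×0.337))
= 21.4 / (1 − 0.1854) = 21.4 / 0.8146 = 26.27 mg/L.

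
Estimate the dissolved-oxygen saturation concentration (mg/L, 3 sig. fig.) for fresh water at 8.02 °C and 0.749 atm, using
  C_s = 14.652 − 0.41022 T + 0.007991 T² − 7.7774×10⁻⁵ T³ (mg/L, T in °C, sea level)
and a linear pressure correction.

At sea level: C_s = 14.652 − 0.41022×8.02 + 0.007991×8.02² − 7.7774×10⁻⁵×8.02³ = 11.84 mg/L.
Pressure correction: C_s' = 11.84 × 0.749 = 8.865 mg/L.

C_s ≈ 8.87 mg/L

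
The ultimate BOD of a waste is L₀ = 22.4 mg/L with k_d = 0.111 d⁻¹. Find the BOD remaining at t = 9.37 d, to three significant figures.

L ≈ 7.92 mg/L

L_t = L₀ e^(−k_d t) = 22.4 × e^(−0.111×9.37) = 22.4 × 0.3534 = 7.917 mg/L.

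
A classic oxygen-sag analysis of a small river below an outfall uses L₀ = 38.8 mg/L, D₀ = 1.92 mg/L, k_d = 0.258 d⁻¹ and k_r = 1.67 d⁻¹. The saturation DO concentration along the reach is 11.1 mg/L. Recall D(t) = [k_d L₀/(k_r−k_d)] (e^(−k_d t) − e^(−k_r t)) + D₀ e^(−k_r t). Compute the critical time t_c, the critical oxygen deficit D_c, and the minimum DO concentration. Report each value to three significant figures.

t_c = [1/(k_r−k_d)] ln[(k_r/k_d)(1 − D₀(k_r−k_d)/(k_d L₀))]
= [1/(1.67−0.258)] ln[(1.67/0.258)(1 − 1.92×1.412/(0.258×38.8))]
= (1/1.412) ln[6.473 × 0.7292] = 0.7082 × ln(4.720) = 0.7082 × 1.552 = 1.099 d.
D_c = (k_d/k_r) L₀ e^(−k_d t_c) = (0.258/1.67) × 38.8 × e^(−0.258×1.099) = 0.1545 × 38.8 × 0.7531 = 4.514 mg/L.
Minimum DO = C_s − D_c = 11.1 − 4.514 = 6.586 mg/L.

t_c ≈ 1.10 d; D_c ≈ 4.51 mg/L; min DO ≈ 6.59 mg/L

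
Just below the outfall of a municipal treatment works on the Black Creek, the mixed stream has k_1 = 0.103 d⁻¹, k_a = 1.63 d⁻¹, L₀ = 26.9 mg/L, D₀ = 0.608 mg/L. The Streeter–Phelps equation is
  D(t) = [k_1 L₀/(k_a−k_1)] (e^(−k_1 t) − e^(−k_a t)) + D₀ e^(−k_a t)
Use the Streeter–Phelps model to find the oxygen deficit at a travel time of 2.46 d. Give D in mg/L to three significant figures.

D ≈ 1.39 mg/L

k_1 L₀/(k_a−k_1) = 0.103×26.9/(1.63−0.103) = 2.771/1.527 = 1.814 mg/L.
e^(−k_1 t) = e^(−0.103×2.460) = 0.7762; e^(−k_a t) = e^(−1.63×2.460) = 0.01814.
D = 1.814 × (0.7762 − 0.01814) + 0.608 × 0.01814 = 1.375 + 0.01103 = 1.386 mg/L.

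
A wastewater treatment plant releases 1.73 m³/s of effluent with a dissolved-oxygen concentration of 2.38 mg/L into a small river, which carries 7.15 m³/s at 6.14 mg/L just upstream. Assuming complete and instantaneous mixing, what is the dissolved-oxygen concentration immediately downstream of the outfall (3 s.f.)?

Flow-weighted mixing: C = (Q_r C_r + Q_w C_w)/(Q_r + Q_w)
= (7.15×6.14 + 1.73×2.38)/(7.15 + 1.73) = 48.02/8.880 = 5.407 mg/L.

5.41 mg/L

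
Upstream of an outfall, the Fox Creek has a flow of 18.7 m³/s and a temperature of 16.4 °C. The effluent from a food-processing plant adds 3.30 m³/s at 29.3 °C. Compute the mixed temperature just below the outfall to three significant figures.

18.3 °C

Flow-weighted mixing: C = (Q_r C_r + Q_w C_w)/(Q_r + Q_w)
= (18.7×16.4 + 3.30×29.3)/(18.7 + 3.30) = 403.4/22.00 = 18.33 °C.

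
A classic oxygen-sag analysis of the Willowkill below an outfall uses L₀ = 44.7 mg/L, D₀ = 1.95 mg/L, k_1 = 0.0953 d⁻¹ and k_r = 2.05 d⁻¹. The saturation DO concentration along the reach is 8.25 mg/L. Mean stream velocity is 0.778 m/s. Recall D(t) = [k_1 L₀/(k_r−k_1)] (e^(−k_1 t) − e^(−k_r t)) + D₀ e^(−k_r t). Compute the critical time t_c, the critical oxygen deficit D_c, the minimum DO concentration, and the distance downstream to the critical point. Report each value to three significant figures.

t_c ≈ 0.418 d; D_c ≈ 2.00 mg/L; min DO ≈ 6.25 mg/L; x_c ≈ 28.1 km

At the critical point dD/dt = 0, so k_1 L₀ e^(−k_1 t) = k_r D. Substituting D(t) from the Streeter–Phelps equation and solving for t gives
t_c = ln[(k_r/k_1)(1 − D₀(k_r−k_1)/(k_1 L₀))] / (k_r−k_1).
Here k_r−k_1 = 1.955 d⁻¹ and 1 − D₀(k_r−k_1)/(k_1 L₀) = 1 − 1.95×1.955/(0.0953×44.7) = 0.1052, so
t_c = ln(21.51 × 0.1052) / 1.955 = 0.8169 / 1.955 = 0.4179 d.
D_c = (k_1/k_r) L₀ e^(−k_1 t_c) = (0.0953/2.05) × 44.7 × e^(−0.0953×0.4179) = 0.04649 × 44.7 × 0.9610 = 1.997 mg/L.
Minimum DO = C_s − D_c = 8.25 − 1.997 = 6.253 mg/L.
x_c = v t_c = 0.778 m/s × 0.4179 d × 86400 s/d = 28090 m ≈ 28.1 km.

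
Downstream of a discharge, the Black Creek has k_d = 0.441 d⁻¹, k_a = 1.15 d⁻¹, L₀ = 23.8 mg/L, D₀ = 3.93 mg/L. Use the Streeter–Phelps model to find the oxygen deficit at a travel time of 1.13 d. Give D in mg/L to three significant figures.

D ≈ 6.03 mg/L

k_d L₀/(k_a−k_d) = 0.441×23.8/(1.15−0.441) = 10.50/0.7090 = 14.80 mg/L.
e^(−k_d t) = e^(−0.441×1.130) = 0.6075; e^(−k_a t) = e^(−1.15×1.130) = 0.2727.
D = 14.80 × (0.6075 − 0.2727) + 3.93 × 0.2727 = 4.957 + 1.072 = 6.029 mg/L.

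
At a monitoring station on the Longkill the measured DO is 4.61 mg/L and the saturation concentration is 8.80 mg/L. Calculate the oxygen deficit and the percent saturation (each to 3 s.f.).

D = C_s − C = 8.80 − 4.61 = 4.19 mg/L.
% saturation = 4.61/8.80 × 100 = 52.4 %.

D ≈ 4.19 mg/L; 52.4 % saturation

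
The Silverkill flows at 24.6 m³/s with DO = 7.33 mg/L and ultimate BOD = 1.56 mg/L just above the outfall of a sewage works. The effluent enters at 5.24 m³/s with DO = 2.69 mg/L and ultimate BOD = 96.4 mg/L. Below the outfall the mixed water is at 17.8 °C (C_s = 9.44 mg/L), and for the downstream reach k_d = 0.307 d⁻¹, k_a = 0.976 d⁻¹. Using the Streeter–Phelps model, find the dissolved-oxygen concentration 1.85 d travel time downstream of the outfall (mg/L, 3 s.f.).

DO ≈ 5.60 mg/L

Mixed DO = (24.6×7.33 + 5.24×2.69)/(24.6+5.24) = 194.4/29.84 = 6.515 mg/L.
Mixed L₀ = (24.6×1.56 + 5.24×96.4)/(29.84) = 543.5/29.84 = 18.21 mg/L.
Initial deficit D₀ = C_s − DO₀ = 9.44 − 6.515 = 2.925 mg/L.
D(1.85) = [0.307×18.21/(0.976−0.307)](e^(−0.307×1.85) − e^(−0.976×1.85)) + 2.925 e^(−0.976×1.85)
= 8.358 × (0.5667 − 0.1644) + 2.925 × 0.1644 = 3.843 mg/L.
DO = 9.44 − 3.843 = 5.597 mg/L.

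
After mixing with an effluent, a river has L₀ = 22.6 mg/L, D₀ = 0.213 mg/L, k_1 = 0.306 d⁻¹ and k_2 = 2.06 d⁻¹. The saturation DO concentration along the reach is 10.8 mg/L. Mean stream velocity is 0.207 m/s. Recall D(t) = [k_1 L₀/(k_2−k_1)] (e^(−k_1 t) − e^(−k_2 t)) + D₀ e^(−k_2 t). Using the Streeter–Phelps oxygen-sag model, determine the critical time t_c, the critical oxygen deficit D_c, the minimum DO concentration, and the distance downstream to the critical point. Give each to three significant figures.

t_c ≈ 1.06 d; D_c ≈ 2.43 mg/L; min DO ≈ 8.37 mg/L; x_c ≈ 18.9 km

t_c = [1/(k_2−k_1)] ln[(k_2/k_1)(1 − D₀(k_2−k_1)/(k_1 L₀))]
= [1/(2.06−0.306)] ln[(2.06/0.306)(1 − 0.213×1.754/(0.306×22.6))]
= (1/1.754) ln[6.732 × 0.9460] = 0.5701 × ln(6.368) = 0.5701 × 1.851 = 1.055 d.
L(t_c) = L₀ e^(−k_1 t_c) = 22.6 × 0.7240 = 16.36 mg/L, and at the critical point k_2 D_c = k_1 L, so D_c = (0.306/2.06) × 16.36 = 2.430 mg/L.
Minimum DO = C_s − D_c = 10.8 − 2.430 = 8.370 mg/L.
x_c = v t_c = 0.207 m/s × 1.055 d × 86400 s/d = 18880 m ≈ 18.9 km.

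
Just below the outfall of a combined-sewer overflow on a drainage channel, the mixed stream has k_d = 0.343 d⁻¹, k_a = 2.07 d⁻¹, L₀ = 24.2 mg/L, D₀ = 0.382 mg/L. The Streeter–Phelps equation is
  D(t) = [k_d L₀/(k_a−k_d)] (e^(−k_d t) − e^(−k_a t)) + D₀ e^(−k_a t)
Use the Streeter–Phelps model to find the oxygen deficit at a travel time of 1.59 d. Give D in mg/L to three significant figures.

k_d L₀/(k_a−k_d) = 0.343×24.2/(2.07−0.343) = 8.301/1.727 = 4.806 mg/L.
e^(−k_d t) = e^(−0.343×1.590) = 0.5796; e^(−k_a t) = e^(−2.07×1.590) = 0.03721.
D = 4.806 × (0.5796 − 0.03721) + 0.382 × 0.03721 = 2.607 + 0.01421 = 2.621 mg/L.

D ≈ 2.62 mg/L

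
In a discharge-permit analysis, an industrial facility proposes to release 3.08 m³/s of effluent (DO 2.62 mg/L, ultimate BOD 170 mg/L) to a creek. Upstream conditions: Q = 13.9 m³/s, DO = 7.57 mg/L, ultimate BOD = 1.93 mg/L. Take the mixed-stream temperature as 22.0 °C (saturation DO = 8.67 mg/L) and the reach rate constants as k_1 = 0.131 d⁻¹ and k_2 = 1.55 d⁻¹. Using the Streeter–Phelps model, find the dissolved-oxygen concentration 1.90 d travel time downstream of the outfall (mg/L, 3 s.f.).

DO ≈ 6.39 mg/L

Mixed DO = (13.9×7.57 + 3.08×2.62)/(13.9+3.08) = 113.3/16.98 = 6.672 mg/L.
Mixed L₀ = (13.9×1.93 + 3.08×170)/(16.98) = 550.4/16.98 = 32.42 mg/L.
Initial deficit D₀ = C_s − DO₀ = 8.67 − 6.672 = 1.998 mg/L.
D(1.90) = [0.131×32.42/(1.55−0.131)](e^(−0.131×1.90) − e^(−1.55×1.90)) + 1.998 e^(−1.55×1.90)
= 2.993 × (0.7797 − 0.05260) + 1.998 × 0.05260 = 2.281 mg/L.
DO = 8.67 − 2.281 = 6.389 mg/L.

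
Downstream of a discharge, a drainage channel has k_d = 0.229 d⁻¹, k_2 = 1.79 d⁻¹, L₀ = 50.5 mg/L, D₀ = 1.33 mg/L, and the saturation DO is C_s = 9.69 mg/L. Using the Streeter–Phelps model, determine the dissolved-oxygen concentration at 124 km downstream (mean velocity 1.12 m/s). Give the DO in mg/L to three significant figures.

Travel time t = x/v = 124 km / (1.12 m/s) = 124000 m / 1.12 m/s = 110700 s = 1.281 d.
k_d L₀/(k_2−k_d) = 0.229×50.5/(1.79−0.229) = 11.56/1.561 = 7.408 mg/L.
e^(−k_d t) = e^(−0.229×1.281) = 0.7457; e^(−k_2 t) = e^(−1.79×1.281) = 0.1009.
D = 7.408 × (0.7457 − 0.1009) + 1.33 × 0.1009 = 4.777 + 0.1342 = 4.911 mg/L.
DO = C_s − D = 9.69 − 4.911 = 4.779 mg/L.

DO ≈ 4.78 mg/L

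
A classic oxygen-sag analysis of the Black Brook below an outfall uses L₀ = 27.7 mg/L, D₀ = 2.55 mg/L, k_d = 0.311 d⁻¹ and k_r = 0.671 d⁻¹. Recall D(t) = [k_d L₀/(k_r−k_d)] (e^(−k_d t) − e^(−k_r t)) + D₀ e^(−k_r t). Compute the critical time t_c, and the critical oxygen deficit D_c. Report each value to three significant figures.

t_c ≈ 1.82 d; D_c ≈ 7.28 mg/L

t_c = [1/(k_r−k_d)] ln[(k_r/k_d)(1 − D₀(k_r−k_d)/(k_d L₀))]
= [1/(0.671−0.311)] ln[(0.671/0.311)(1 − 2.55×0.3600/(0.311×27.7))]
= (1/0.3600) ln[2.158 × 0.8934] = 2.778 × ln(1.928) = 2.778 × 0.6563 = 1.823 d.
D_c = (k_d/k_r) L₀ e^(−k_d t_c) = (0.311/0.671) × 27.7 × e^(−0.311×1.823) = 0.4635 × 27.7 × 0.5672 = 7.283 mg/L.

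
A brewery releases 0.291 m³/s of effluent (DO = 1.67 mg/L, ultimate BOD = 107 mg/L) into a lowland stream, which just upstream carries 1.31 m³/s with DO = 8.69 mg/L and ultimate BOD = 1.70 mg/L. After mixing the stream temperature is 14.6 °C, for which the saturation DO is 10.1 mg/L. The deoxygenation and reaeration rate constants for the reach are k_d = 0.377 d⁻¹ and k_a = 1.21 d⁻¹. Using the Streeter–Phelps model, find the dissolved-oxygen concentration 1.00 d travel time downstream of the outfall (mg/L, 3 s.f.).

Mixed DO = (1.31×8.69 + 0.291×1.67)/(1.31+0.291) = 11.87/1.601 = 7.414 mg/L.
Mixed L₀ = (1.31×1.70 + 0.291×107)/(1.601) = 33.36/1.601 = 20.84 mg/L.
Initial deficit D₀ = C_s − DO₀ = 10.1 − 7.414 = 2.686 mg/L.
D(1.00) = [0.377×20.84/(1.21−0.377)](e^(−0.377×1.00) − e^(−1.21×1.00)) + 2.686 e^(−1.21×1.00)
= 9.432 × (0.6859 − 0.2982) + 2.686 × 0.2982 = 4.458 mg/L.
DO = 10.1 − 4.458 = 5.642 mg/L.

DO ≈ 5.64 mg/L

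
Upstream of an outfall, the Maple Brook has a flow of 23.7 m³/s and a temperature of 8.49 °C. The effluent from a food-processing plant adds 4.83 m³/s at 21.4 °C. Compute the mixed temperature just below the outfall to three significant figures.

10.7 °C

Flow-weighted mixing: C = (Q_r C_r + Q_w C_w)/(Q_r + Q_w)
= (23.7×8.49 + 4.83×21.4)/(23.7 + 4.83) = 304.6/28.53 = 10.68 °C.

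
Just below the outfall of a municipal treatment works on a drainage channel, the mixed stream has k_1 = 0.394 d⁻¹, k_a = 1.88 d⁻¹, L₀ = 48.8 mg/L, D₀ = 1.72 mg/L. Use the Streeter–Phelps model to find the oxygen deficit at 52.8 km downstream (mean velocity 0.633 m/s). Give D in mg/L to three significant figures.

Travel time t = x/v = 52.8 km / (0.633 m/s) = 52800 m / 0.633 m/s = 83410 s = 0.9654 d.
k_1 L₀/(k_a−k_1) = 0.394×48.8/(1.88−0.394) = 19.23/1.486 = 12.94 mg/L.
e^(−k_1 t) = e^(−0.394×0.9654) = 0.6836; e^(−k_a t) = e^(−1.88×0.9654) = 0.1628.
D = 12.94 × (0.6836 − 0.1628) + 1.72 × 0.1628 = 6.738 + 0.2801 = 7.018 mg/L.

D ≈ 7.02 mg/L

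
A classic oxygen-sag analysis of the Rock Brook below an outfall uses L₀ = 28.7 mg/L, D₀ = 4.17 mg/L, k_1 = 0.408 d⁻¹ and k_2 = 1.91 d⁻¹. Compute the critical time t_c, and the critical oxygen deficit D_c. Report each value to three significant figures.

t_c = [1/(k_2−k_1)] ln[(k_2/k_1)(1 − D₀(k_2−k_1)/(k_1 L₀))]
= [1/(1.91−0.408)] ln[(1.91/0.408)(1 − 4.17×1.502/(0.408×28.7))]
= (1/1.502) ln[4.681 × 0.4651] = 0.6658 × ln(2.177) = 0.6658 × 0.7781 = 0.5181 d.
D_c = (k_1/k_2) L₀ e^(−k_1 t_c) = (0.408/1.91) × 28.7 × e^(−0.408×0.5181) = 0.2136 × 28.7 × 0.8095 = 4.963 mg/L.

t_c ≈ 0.518 d; D_c ≈ 4.96 mg/L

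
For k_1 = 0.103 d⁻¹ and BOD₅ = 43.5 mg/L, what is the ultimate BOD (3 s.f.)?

L₀ ≈ 108 mg/L

BOD₅ = L₀(1 − e^(−5k_1)) ⇒ L₀ = BOD₅ / (1 − e^(−5×0.103))
= 43.5 / (1 − 0.5975) = 43.5 / 0.4025 = 108.1 mg/L.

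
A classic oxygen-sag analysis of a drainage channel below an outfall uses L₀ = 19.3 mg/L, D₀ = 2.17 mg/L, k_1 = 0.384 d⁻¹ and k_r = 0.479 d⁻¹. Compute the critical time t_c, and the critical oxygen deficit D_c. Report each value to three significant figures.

t_c ≈ 2.03 d; D_c ≈ 7.10 mg/L

At the critical point dD/dt = 0, so k_1 L₀ e^(−k_1 t) = k_r D. Substituting D(t) from the Streeter–Phelps equation and solving for t gives
t_c = ln[(k_r/k_1)(1 − D₀(k_r−k_1)/(k_1 L₀))] / (k_r−k_1).
Here k_r−k_1 = 0.09500 d⁻¹ and 1 − D₀(k_r−k_1)/(k_1 L₀) = 1 − 2.17×0.09500/(0.384×19.3) = 0.9722, so
t_c = ln(1.247 × 0.9722) / 0.09500 = 0.1928 / 0.09500 = 2.030 d.
D_c = (k_1/k_r) L₀ e^(−k_1 t_c) = (0.384/0.479) × 19.3 × e^(−0.384×2.030) = 0.8017 × 19.3 × 0.4586 = 7.096 mg/L.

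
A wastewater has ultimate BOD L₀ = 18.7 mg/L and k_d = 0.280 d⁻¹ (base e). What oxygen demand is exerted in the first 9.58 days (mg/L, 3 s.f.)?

y ≈ 17.4 mg/L

y_t = L₀(1 − e^(−k_d t)) = 18.7 × (1 − e^(−0.280×9.58))
= 18.7 × (1 − 0.06840) = 18.7 × 0.9316 = 17.42 mg/L.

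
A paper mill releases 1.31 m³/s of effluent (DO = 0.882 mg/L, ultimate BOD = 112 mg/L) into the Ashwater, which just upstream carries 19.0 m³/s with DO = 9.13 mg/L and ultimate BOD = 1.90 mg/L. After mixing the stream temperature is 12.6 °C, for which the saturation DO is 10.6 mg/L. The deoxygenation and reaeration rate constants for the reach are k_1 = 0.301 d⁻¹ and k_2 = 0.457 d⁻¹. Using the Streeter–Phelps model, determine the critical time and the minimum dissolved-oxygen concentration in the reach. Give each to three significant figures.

Mixed DO = (19.0×9.13 + 1.31×0.882)/(19.0+1.31) = 174.6/20.31 = 8.598 mg/L.
Mixed L₀ = (19.0×1.90 + 1.31×112)/(20.31) = 182.8/20.31 = 9.001 mg/L.
Initial deficit D₀ = C_s − DO₀ = 10.6 − 8.598 = 2.002 mg/L.
t_c = (1/0.1560) ln[(0.457/0.301)(1 − 2.002×0.1560/(0.301×9.001))] = 6.410 × ln(1.343) = 1.892 d.
D_c = (0.301/0.457) × 9.001 × e^(−0.301×1.892) = 0.6586 × 9.001 × 0.5659 = 3.355 mg/L.
Minimum DO = 10.6 − 3.355 = 7.245 mg/L.

t_c ≈ 1.89 d; minimum DO ≈ 7.25 mg/L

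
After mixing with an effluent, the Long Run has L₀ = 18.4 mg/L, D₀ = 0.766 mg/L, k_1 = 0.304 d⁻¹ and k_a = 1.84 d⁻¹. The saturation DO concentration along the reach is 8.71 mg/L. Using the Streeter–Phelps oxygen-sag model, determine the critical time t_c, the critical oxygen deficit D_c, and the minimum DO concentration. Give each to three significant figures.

t_c ≈ 1.02 d; D_c ≈ 2.23 mg/L; min DO ≈ 6.48 mg/L

With k_a/k_1 = 6.053 and 1 − D₀(k_a−k_1)/(k_1 L₀) = 0.7897,
t_c = ln(6.053 × 0.7897) / (1.84 − 0.304) = ln(4.780) / 1.536 = 1.564/1.536 = 1.018 d.
D_c = (k_1/k_a) L₀ e^(−k_1 t_c) = (0.304/1.84) × 18.4 × e^(−0.304×1.018) = 0.1652 × 18.4 × 0.7337 = 2.231 mg/L.
Minimum DO = C_s − D_c = 8.71 − 2.231 = 6.479 mg/L.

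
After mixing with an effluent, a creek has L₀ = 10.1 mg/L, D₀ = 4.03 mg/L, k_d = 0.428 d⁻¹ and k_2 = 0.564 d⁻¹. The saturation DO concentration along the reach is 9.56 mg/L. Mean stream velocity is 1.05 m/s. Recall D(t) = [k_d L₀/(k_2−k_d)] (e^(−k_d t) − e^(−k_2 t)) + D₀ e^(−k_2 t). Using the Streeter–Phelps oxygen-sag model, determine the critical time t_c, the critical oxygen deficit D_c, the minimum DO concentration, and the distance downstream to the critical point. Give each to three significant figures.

With k_2/k_d = 1.318 and 1 − D₀(k_2−k_d)/(k_d L₀) = 0.8732,
t_c = ln(1.318 × 0.8732) / (0.564 − 0.428) = ln(1.151) / 0.1360 = 0.1404/0.1360 = 1.032 d.
D_c = (k_d/k_2) L₀ e^(−k_d t_c) = (0.428/0.564) × 10.1 × e^(−0.428×1.032) = 0.7589 × 10.1 × 0.6429 = 4.928 mg/L.
Minimum DO = C_s − D_c = 9.56 − 4.928 = 4.632 mg/L.
x_c = v t_c = 1.05 m/s × 1.032 d × 86400 s/d = 93620 m ≈ 93.6 km.

t_c ≈ 1.03 d; D_c ≈ 4.93 mg/L; min DO ≈ 4.63 mg/L; x_c ≈ 93.6 km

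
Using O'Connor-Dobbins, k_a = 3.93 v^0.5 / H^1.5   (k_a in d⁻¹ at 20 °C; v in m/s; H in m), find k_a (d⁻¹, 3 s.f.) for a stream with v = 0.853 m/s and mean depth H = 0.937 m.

k_a = 3.93 × 0.853^0.5 / 0.937^1.5 = 3.93 × 0.9236 / 0.9070 = 4.002 d⁻¹.

k_a ≈ 4.00 d⁻¹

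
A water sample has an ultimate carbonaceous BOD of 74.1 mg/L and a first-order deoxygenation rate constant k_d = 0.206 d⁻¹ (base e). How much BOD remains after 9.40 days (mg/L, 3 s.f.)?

L_t = L₀ e^(−k_d t) = 74.1 × e^(−0.206×9.40) = 74.1 × 0.1442 = 10.69 mg/L.

L ≈ 10.7 mg/L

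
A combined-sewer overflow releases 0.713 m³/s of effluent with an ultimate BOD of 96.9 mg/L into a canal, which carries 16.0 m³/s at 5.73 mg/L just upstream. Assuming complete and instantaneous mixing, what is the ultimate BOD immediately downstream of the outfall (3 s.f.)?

9.62 mg/L

Flow-weighted mixing: C = (Q_r C_r + Q_w C_w)/(Q_r + Q_w)
= (16.0×5.73 + 0.713×96.9)/(16.0 + 0.713) = 160.8/16.71 = 9.619 mg/L.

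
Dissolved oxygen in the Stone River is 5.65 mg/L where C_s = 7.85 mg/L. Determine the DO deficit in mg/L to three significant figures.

D ≈ 2.20 mg/L

D = C_s − C = 7.85 − 5.65 = 2.20 mg/L.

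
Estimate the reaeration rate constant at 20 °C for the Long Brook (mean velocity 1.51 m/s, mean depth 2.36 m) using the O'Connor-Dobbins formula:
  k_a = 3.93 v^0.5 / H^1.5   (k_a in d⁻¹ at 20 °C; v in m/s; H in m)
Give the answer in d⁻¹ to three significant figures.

k_a ≈ 1.33 d⁻¹

k_a = 3.93 × 1.51^0.5 / 2.36^1.5 = 3.93 × 1.229 / 3.626 = 1.332 d⁻¹.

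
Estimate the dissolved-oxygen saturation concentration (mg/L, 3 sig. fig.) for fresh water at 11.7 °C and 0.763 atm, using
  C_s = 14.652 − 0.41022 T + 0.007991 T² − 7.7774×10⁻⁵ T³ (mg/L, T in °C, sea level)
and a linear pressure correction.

C_s ≈ 8.26 mg/L

At sea level: C_s = 14.652 − 0.41022×11.7 + 0.007991×11.7² − 7.7774×10⁻⁵×11.7³ = 10.82 mg/L.
Pressure correction: C_s' = 10.82 × 0.763 = 8.257 mg/L.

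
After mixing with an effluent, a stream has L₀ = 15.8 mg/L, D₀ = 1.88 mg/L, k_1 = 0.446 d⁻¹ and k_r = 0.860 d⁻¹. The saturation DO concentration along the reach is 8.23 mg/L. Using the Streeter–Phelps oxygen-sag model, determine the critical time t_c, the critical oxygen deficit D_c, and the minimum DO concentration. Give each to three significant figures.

At the critical point dD/dt = 0, so k_1 L₀ e^(−k_1 t) = k_r D. Substituting D(t) from the Streeter–Phelps equation and solving for t gives
t_c = ln[(k_r/k_1)(1 − D₀(k_r−k_1)/(k_1 L₀))] / (k_r−k_1).
Here k_r−k_1 = 0.4140 d⁻¹ and 1 − D₀(k_r−k_1)/(k_1 L₀) = 1 − 1.88×0.4140/(0.446×15.8) = 0.8895, so
t_c = ln(1.928 × 0.8895) / 0.4140 = 0.5396 / 0.4140 = 1.303 d.
D_c = (k_1/k_r) L₀ e^(−k_1 t_c) = (0.446/0.860) × 15.8 × e^(−0.446×1.303) = 0.5186 × 15.8 × 0.5592 = 4.582 mg/L.
Minimum DO = C_s − D_c = 8.23 − 4.582 = 3.648 mg/L.

t_c ≈ 1.30 d; D_c ≈ 4.58 mg/L; min DO ≈ 3.65 mg/L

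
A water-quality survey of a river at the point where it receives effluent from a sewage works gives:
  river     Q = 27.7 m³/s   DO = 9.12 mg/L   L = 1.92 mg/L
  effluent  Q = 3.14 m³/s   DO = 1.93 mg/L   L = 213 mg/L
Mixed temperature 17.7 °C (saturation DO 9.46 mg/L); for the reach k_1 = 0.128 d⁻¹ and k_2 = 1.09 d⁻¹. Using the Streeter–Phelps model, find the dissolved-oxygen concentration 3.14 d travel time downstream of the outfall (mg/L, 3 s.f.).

DO ≈ 7.44 mg/L

Mixed DO = (27.7×9.12 + 3.14×1.93)/(27.7+3.14) = 258.7/30.84 = 8.388 mg/L.
Mixed L₀ = (27.7×1.92 + 3.14×213)/(30.84) = 722.0/30.84 = 23.41 mg/L.
Initial deficit D₀ = C_s − DO₀ = 9.46 − 8.388 = 1.072 mg/L.
D(3.14) = [0.128×23.41/(1.09−0.128)](e^(−0.128×3.14) − e^(−1.09×3.14)) + 1.072 e^(−1.09×3.14)
= 3.115 × (0.6690 − 0.03263) + 1.072 × 0.03263 = 2.017 mg/L.
DO = 9.46 − 2.017 = 7.443 mg/L.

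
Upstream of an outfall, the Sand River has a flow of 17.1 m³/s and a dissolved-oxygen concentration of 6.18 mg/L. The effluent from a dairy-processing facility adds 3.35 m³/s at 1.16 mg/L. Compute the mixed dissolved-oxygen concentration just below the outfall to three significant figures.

5.36 mg/L

Flow-weighted mixing: C = (Q_r C_r + Q_w C_w)/(Q_r + Q_w)
= (17.1×6.18 + 3.35×1.16)/(17.1 + 3.35) = 109.6/20.45 = 5.358 mg/L.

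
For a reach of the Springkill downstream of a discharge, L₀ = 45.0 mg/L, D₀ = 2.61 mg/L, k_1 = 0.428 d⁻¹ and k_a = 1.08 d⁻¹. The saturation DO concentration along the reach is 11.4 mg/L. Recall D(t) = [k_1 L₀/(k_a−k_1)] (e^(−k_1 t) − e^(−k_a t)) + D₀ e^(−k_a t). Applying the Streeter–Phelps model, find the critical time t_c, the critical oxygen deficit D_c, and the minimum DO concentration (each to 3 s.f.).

t_c ≈ 1.28 d; D_c ≈ 10.3 mg/L; min DO ≈ 1.08 mg/L

With k_a/k_1 = 2.523 and 1 − D₀(k_a−k_1)/(k_1 L₀) = 0.9116,
t_c = ln(2.523 × 0.9116) / (1.08 − 0.428) = ln(2.300) / 0.6520 = 0.8331/0.6520 = 1.278 d.
D_c = (k_1/k_a) L₀ e^(−k_1 t_c) = (0.428/1.08) × 45.0 × e^(−0.428×1.278) = 0.3963 × 45.0 × 0.5788 = 10.32 mg/L.
Minimum DO = C_s − D_c = 11.4 − 10.32 = 1.079 mg/L.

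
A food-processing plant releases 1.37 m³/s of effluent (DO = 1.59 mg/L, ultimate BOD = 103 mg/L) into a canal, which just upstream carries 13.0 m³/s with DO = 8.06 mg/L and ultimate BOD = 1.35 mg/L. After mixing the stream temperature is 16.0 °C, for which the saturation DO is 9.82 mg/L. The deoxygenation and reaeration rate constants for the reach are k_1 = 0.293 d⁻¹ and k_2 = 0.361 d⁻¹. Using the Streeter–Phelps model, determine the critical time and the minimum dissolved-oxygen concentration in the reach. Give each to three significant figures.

t_c ≈ 2.32 d; minimum DO ≈ 5.27 mg/L

Mixed DO = (13.0×8.06 + 1.37×1.59)/(13.0+1.37) = 107.0/14.37 = 7.443 mg/L.
Mixed L₀ = (13.0×1.35 + 1.37×103)/(14.37) = 158.7/14.37 = 11.04 mg/L.
Initial deficit D₀ = C_s − DO₀ = 9.82 − 7.443 = 2.377 mg/L.
t_c = (1/0.06800) ln[(0.361/0.293)(1 − 2.377×0.06800/(0.293×11.04))] = 14.71 × ln(1.171) = 2.315 d.
D_c = (0.293/0.361) × 11.04 × e^(−0.293×2.315) = 0.8116 × 11.04 × 0.5074 = 4.547 mg/L.
Minimum DO = 9.82 − 4.547 = 5.273 mg/L.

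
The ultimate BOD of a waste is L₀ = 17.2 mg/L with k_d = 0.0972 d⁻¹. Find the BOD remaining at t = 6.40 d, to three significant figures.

L ≈ 9.23 mg/L

L_t = L₀ e^(−k_d t) = 17.2 × e^(−0.0972×6.40) = 17.2 × 0.5368 = 9.233 mg/L.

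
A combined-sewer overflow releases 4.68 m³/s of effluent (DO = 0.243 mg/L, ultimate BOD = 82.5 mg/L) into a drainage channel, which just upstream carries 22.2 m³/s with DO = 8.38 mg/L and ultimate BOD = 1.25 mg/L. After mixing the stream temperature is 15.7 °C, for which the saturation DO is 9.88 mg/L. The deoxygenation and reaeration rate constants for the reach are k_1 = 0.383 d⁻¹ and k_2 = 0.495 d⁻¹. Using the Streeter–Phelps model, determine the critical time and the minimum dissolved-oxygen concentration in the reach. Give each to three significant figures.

Mixed DO = (22.2×8.38 + 4.68×0.243)/(22.2+4.68) = 187.2/26.88 = 6.963 mg/L.
Mixed L₀ = (22.2×1.25 + 4.68×82.5)/(26.88) = 413.8/26.88 = 15.40 mg/L.
Initial deficit D₀ = C_s − DO₀ = 9.88 − 6.963 = 2.917 mg/L.
t_c = (1/0.1120) ln[(0.495/0.383)(1 − 2.917×0.1120/(0.383×15.40))] = 8.929 × ln(1.221) = 1.782 d.
D_c = (0.383/0.495) × 15.40 × e^(−0.383×1.782) = 0.7737 × 15.40 × 0.5054 = 6.021 mg/L.
Minimum DO = 9.88 − 6.021 = 3.859 mg/L.

t_c ≈ 1.78 d; minimum DO ≈ 3.86 mg/L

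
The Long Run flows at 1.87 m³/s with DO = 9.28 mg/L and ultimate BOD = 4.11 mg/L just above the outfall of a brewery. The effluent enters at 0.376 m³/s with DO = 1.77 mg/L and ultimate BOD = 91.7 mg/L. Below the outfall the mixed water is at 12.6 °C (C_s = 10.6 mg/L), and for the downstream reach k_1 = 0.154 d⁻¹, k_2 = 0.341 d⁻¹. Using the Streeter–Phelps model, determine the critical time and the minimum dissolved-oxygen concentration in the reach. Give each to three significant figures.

t_c ≈ 3.28 d; minimum DO ≈ 5.48 mg/L

Mixed DO = (1.87×9.28 + 0.376×1.77)/(1.87+0.376) = 18.02/2.246 = 8.023 mg/L.
Mixed L₀ = (1.87×4.11 + 0.376×91.7)/(2.246) = 42.16/2.246 = 18.77 mg/L.
Initial deficit D₀ = C_s − DO₀ = 10.6 − 8.023 = 2.577 mg/L.
t_c = (1/0.1870) ln[(0.341/0.154)(1 − 2.577×0.1870/(0.154×18.77))] = 5.348 × ln(1.845) = 3.276 d.
D_c = (0.154/0.341) × 18.77 × e^(−0.154×3.276) = 0.4516 × 18.77 × 0.6038 = 5.119 mg/L.
Minimum DO = 10.6 − 5.119 = 5.481 mg/L.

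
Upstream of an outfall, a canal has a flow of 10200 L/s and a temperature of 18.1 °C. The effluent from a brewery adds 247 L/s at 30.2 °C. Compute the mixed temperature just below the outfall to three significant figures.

Flow-weighted mixing: C = (Q_r C_r + Q_w C_w)/(Q_r + Q_w)
= (10200×18.1 + 247×30.2)/(10200 + 247) = 192100/10450 = 18.39 °C.

18.4 °C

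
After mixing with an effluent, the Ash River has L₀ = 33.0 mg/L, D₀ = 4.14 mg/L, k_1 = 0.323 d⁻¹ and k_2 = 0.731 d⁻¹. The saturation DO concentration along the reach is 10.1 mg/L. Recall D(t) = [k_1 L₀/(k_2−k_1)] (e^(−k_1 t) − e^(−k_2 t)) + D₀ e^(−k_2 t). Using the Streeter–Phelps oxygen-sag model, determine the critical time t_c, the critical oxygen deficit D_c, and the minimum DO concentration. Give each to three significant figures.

t_c ≈ 1.58 d; D_c ≈ 8.76 mg/L; min DO ≈ 1.34 mg/L

t_c = [1/(k_2−k_1)] ln[(k_2/k_1)(1 − D₀(k_2−k_1)/(k_1 L₀))]
= [1/(0.731−0.323)] ln[(0.731/0.323)(1 − 4.14×0.4080/(0.323×33.0))]
= (1/0.4080) ln[2.263 × 0.8415] = 2.451 × ln(1.905) = 2.451 × 0.6442 = 1.579 d.
D_c = (k_1/k_2) L₀ e^(−k_1 t_c) = (0.323/0.731) × 33.0 × e^(−0.323×1.579) = 0.4419 × 33.0 × 0.6005 = 8.756 mg/L.
Minimum DO = C_s − D_c = 10.1 − 8.756 = 1.344 mg/L.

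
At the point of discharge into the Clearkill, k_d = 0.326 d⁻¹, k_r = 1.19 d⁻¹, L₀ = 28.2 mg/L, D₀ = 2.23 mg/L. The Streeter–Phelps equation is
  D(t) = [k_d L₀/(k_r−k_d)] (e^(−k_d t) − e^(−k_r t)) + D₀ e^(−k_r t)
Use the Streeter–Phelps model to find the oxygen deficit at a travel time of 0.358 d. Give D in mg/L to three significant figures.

D ≈ 3.98 mg/L

k_d L₀/(k_r−k_d) = 0.326×28.2/(1.19−0.326) = 9.193/0.8640 = 10.64 mg/L.
e^(−k_d t) = e^(−0.326×0.3580) = 0.8898; e^(−k_r t) = e^(−1.19×0.3580) = 0.6531.
D = 10.64 × (0.8898 − 0.6531) + 2.23 × 0.6531 = 2.519 + 1.456 = 3.975 mg/L.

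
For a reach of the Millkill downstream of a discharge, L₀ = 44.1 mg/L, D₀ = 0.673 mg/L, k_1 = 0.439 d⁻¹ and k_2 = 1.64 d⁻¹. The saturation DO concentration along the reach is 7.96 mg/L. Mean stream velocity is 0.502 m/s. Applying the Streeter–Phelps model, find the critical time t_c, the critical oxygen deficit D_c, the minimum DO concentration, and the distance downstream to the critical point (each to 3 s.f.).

t_c = [1/(k_2−k_1)] ln[(k_2/k_1)(1 − D₀(k_2−k_1)/(k_1 L₀))]
= [1/(1.64−0.439)] ln[(1.64/0.439)(1 − 0.673×1.201/(0.439×44.1))]
= (1/1.201) ln[3.736 × 0.9583] = 0.8326 × ln(3.580) = 0.8326 × 1.275 = 1.062 d.
D_c = (k_1/k_2) L₀ e^(−k_1 t_c) = (0.439/1.64) × 44.1 × e^(−0.439×1.062) = 0.2677 × 44.1 × 0.6274 = 7.406 mg/L.
Minimum DO = C_s − D_c = 7.96 − 7.406 = 0.5536 mg/L.
x_c = v t_c = 0.502 m/s × 1.062 d × 86400 s/d = 46060 m ≈ 46.1 km.

t_c ≈ 1.06 d; D_c ≈ 7.41 mg/L; min DO ≈ 0.554 mg/L; x_c ≈ 46.1 km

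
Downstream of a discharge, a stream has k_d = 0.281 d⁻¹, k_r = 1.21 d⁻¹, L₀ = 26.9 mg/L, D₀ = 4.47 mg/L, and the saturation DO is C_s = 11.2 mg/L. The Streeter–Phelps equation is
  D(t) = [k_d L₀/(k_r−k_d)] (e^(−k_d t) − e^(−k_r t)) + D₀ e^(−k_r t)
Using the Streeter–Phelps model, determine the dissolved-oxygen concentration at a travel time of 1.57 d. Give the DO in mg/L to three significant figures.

DO ≈ 6.51 mg/L

k_d L₀/(k_r−k_d) = 0.281×26.9/(1.21−0.281) = 7.559/0.9290 = 8.137 mg/L.
e^(−k_d t) = e^(−0.281×1.570) = 0.6433; e^(−k_r t) = e^(−1.21×1.570) = 0.1496.
D = 8.137 × (0.6433 − 0.1496) + 4.47 × 0.1496 = 4.017 + 0.6688 = 4.686 mg/L.
DO = C_s − D = 11.2 − 4.686 = 6.514 mg/L.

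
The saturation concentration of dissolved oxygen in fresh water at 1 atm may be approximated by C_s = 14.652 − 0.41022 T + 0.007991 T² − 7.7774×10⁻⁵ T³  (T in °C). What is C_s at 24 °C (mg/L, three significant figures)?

C_s = 14.652 − 0.41022×24 + 0.007991×24² − 7.7774×10⁻⁵×24³ = 8.334 mg/L.

C_s ≈ 8.33 mg/L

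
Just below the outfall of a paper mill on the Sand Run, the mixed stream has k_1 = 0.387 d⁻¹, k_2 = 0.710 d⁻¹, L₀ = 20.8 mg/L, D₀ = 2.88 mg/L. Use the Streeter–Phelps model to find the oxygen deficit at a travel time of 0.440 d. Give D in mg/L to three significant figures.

k_1 L₀/(k_2−k_1) = 0.387×20.8/(0.710−0.387) = 8.050/0.3230 = 24.92 mg/L.
e^(−k_1 t) = e^(−0.387×0.4400) = 0.8434; e^(−k_2 t) = e^(−0.710×0.4400) = 0.7317.
D = 24.92 × (0.8434 − 0.7317) + 2.88 × 0.7317 = 2.785 + 2.107 = 4.892 mg/L.

D ≈ 4.89 mg/L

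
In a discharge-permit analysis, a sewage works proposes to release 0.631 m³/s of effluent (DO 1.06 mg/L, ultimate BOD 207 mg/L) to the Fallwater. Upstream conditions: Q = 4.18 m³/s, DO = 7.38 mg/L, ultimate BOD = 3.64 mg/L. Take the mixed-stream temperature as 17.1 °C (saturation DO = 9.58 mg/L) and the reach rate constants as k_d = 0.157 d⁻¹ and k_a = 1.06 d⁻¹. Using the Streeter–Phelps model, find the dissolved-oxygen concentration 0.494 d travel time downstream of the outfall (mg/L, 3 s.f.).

DO ≈ 6.03 mg/L

Mixed DO = (4.18×7.38 + 0.631×1.06)/(4.18+0.631) = 31.52/4.811 = 6.551 mg/L.
Mixed L₀ = (4.18×3.64 + 0.631×207)/(4.811) = 145.8/4.811 = 30.31 mg/L.
Initial deficit D₀ = C_s − DO₀ = 9.58 − 6.551 = 3.029 mg/L.
D(0.494) = [0.157×30.31/(1.06−0.157)](e^(−0.157×0.494) − e^(−1.06×0.494)) + 3.029 e^(−1.06×0.494)
= 5.270 × (0.9254 − 0.5924) + 3.029 × 0.5924 = 3.549 mg/L.
DO = 9.58 − 3.549 = 6.031 mg/L.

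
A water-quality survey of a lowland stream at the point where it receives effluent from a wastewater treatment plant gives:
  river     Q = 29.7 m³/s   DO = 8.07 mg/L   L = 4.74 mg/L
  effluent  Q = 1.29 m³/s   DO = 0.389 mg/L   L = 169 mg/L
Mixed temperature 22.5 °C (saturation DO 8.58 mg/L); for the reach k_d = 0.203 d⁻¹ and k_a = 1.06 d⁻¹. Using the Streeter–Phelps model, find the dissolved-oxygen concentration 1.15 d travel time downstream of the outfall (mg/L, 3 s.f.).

DO ≈ 6.97 mg/L

Mixed DO = (29.7×8.07 + 1.29×0.389)/(29.7+1.29) = 240.2/30.99 = 7.750 mg/L.
Mixed L₀ = (29.7×4.74 + 1.29×169)/(30.99) = 358.8/30.99 = 11.58 mg/L.
Initial deficit D₀ = C_s − DO₀ = 8.58 − 7.750 = 0.8297 mg/L.
D(1.15) = [0.203×11.58/(1.06−0.203)](e^(−0.203×1.15) − e^(−1.06×1.15)) + 0.8297 e^(−1.06×1.15)
= 2.742 × (0.7918 − 0.2955) + 0.8297 × 0.2955 = 1.606 mg/L.
DO = 8.58 − 1.606 = 6.974 mg/L.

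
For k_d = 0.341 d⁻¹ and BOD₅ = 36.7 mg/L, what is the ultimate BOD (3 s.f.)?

L₀ ≈ 44.9 mg/L

BOD₅ = L₀(1 − e^(−5k_d)) ⇒ L₀ = BOD₅ / (1 − e^(−5×0.341))
= 36.7 / (1 − 0.1818) = 36.7 / 0.8182 = 44.85 mg/L.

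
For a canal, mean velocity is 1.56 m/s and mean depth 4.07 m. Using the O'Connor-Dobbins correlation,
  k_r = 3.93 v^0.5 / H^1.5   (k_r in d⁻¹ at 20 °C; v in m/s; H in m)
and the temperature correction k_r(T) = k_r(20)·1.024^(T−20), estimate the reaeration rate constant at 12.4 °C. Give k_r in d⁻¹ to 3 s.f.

k_r ≈ 0.499 d⁻¹

k_r(20) = 3.93 × 1.56^0.5 / 4.07^1.5 = 3.93 × 1.249 / 8.211 = 0.5978 d⁻¹.
k_r(12.4) = 0.5978 × 1.024^(12.4−20) = 0.5978 × 0.8351 = 0.4992 d⁻¹.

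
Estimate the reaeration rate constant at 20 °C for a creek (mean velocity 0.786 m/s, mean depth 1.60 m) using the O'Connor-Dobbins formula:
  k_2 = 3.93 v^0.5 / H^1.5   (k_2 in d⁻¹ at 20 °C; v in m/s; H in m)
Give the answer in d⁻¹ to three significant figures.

k_2 ≈ 1.72 d⁻¹

k_2 = 3.93 × 0.786^0.5 / 1.60^1.5 = 3.93 × 0.8866 / 2.024 = 1.722 d⁻¹.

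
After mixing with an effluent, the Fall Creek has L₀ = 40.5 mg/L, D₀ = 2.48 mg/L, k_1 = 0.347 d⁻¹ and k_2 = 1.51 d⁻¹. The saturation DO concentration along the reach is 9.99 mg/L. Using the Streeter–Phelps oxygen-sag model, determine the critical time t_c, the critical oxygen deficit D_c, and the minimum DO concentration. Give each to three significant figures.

With k_2/k_1 = 4.352 and 1 − D₀(k_2−k_1)/(k_1 L₀) = 0.7948,
t_c = ln(4.352 × 0.7948) / (1.51 − 0.347) = ln(3.458) / 1.163 = 1.241/1.163 = 1.067 d.
D_c = (k_1/k_2) L₀ e^(−k_1 t_c) = (0.347/1.51) × 40.5 × e^(−0.347×1.067) = 0.2298 × 40.5 × 0.6906 = 6.427 mg/L.
Minimum DO = C_s − D_c = 9.99 − 6.427 = 3.563 mg/L.

t_c ≈ 1.07 d; D_c ≈ 6.43 mg/L; min DO ≈ 3.56 mg/L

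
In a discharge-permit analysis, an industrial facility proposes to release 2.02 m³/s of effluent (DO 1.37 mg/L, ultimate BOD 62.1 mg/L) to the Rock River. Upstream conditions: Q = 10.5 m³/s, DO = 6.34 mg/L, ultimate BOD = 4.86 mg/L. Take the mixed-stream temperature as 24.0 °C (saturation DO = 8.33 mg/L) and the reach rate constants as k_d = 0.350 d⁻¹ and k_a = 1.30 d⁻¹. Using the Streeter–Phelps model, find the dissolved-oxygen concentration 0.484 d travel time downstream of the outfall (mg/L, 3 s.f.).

Mixed DO = (10.5×6.34 + 2.02×1.37)/(10.5+2.02) = 69.34/12.52 = 5.538 mg/L.
Mixed L₀ = (10.5×4.86 + 2.02×62.1)/(12.52) = 176.5/12.52 = 14.10 mg/L.
Initial deficit D₀ = C_s − DO₀ = 8.33 − 5.538 = 2.792 mg/L.
D(0.484) = [0.350×14.10/(1.30−0.350)](e^(−0.350×0.484) − e^(−1.30×0.484)) + 2.792 e^(−1.30×0.484)
= 5.193 × (0.8442 − 0.5330) + 2.792 × 0.5330 = 3.104 mg/L.
DO = 8.33 − 3.104 = 5.226 mg/L.

DO ≈ 5.23 mg/L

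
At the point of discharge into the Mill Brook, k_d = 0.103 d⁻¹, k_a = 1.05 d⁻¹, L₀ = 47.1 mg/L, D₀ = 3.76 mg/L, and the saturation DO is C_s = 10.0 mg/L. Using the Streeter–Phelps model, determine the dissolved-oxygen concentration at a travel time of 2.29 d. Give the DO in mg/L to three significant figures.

k_d L₀/(k_a−k_d) = 0.103×47.1/(1.05−0.103) = 4.851/0.9470 = 5.123 mg/L.
e^(−k_d t) = e^(−0.103×2.290) = 0.7899; e^(−k_a t) = e^(−1.05×2.290) = 0.09031.
D = 5.123 × (0.7899 − 0.09031) + 3.76 × 0.09031 = 3.584 + 0.3396 = 3.923 mg/L.
DO = C_s − D = 10.0 − 3.923 = 6.077 mg/L.

DO ≈ 6.08 mg/L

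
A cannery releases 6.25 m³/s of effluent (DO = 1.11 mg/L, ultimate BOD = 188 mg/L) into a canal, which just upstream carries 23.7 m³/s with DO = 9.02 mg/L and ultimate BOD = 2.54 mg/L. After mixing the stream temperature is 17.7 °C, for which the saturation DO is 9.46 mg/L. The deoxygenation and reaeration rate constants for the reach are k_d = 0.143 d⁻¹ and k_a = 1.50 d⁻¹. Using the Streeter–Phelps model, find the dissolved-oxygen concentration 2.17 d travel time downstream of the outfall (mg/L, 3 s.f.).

DO ≈ 6.36 mg/L

Mixed DO = (23.7×9.02 + 6.25×1.11)/(23.7+6.25) = 220.7/29.95 = 7.369 mg/L.
Mixed L₀ = (23.7×2.54 + 6.25×188)/(29.95) = 1235/29.95 = 41.24 mg/L.
Initial deficit D₀ = C_s − DO₀ = 9.46 − 7.369 = 2.091 mg/L.
D(2.17) = [0.143×41.24/(1.50−0.143)](e^(−0.143×2.17) − e^(−1.50×2.17)) + 2.091 e^(−1.50×2.17)
= 4.346 × (0.7332 − 0.03858) + 2.091 × 0.03858 = 3.100 mg/L.
DO = 9.46 − 3.100 = 6.360 mg/L.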